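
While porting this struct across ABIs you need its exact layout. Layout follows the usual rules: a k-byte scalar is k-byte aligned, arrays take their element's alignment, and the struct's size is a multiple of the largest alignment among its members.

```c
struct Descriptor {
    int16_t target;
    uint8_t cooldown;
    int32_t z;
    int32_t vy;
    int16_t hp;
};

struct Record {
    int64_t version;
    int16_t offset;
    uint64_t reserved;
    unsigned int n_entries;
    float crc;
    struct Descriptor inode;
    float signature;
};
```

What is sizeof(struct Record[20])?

Descriptor: 0..2  target  (2B, 2-aligned); 2..3  cooldown  (1B, 1-aligned); 3..4  -- padding (1B); 4..8  z  (4B, 4-aligned); 8..12  vy  (4B, 4-aligned); 12..14  hp  (2B, 2-aligned); 14..16  -- tail padding (2B); sizeof = 16, alignof = 4
0..8  version  (8B, 8-aligned)
8..10  offset  (2B, 2-aligned)
10..16  -- padding (6B)
16..24  reserved  (8B, 8-aligned)
24..28  n_entries  (4B, 4-aligned)
28..32  crc  (4B, 4-aligned)
32..48  inode  (16B, 4-aligned)
48..52  signature  (4B, 4-aligned)
52..56  -- tail padding (4B)
sizeof = 56, alignof = 8
array of 20: 20 × 56 = 1120

1120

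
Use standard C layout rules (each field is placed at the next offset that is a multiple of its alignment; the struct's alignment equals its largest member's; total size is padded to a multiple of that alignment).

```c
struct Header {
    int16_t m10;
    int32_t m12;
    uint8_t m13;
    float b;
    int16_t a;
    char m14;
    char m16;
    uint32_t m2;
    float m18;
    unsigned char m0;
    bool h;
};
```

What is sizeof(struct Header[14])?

448

@0: m10 [2B, align 2] → 2
+2 pad (align 4)
@4: m12 [4B, align 4] → 8
@8: m13 [1B, align 1] → 9
+3 pad (align 4)
@12: b [4B, align 4] → 16
@16: a [2B, align 2] → 18
@18: m14 [1B, align 1] → 19
@19: m16 [1B, align 1] → 20
@20: m2 [4B, align 4] → 24
@24: m18 [4B, align 4] → 28
@28: m0 [1B, align 1] → 29
@29: h [1B, align 1] → 30
+2 tail pad (align 4)
size 32, align 4
array of 14: 14 × 32 = 448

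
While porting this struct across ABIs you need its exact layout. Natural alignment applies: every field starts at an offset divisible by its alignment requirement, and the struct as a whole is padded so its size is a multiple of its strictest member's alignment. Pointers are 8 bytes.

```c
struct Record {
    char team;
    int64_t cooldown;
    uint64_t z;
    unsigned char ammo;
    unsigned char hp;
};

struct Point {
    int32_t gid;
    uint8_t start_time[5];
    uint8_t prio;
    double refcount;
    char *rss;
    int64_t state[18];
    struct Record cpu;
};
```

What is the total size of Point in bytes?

Record: team at 0 (size 1, align 1) → ends 1; pad 7 to align 8 for cooldown; cooldown at 8 (size 8, align 8) → ends 16; z at 16 (size 8, align 8) → ends 24; ammo at 24 (size 1, align 1) → ends 25; hp at 25 (size 1, align 1) → ends 26; tail pad 6 to reach multiple of 8; total 32 bytes, alignment 8
gid at 0 (size 4, align 4) → ends 4
start_time at 4 (size 5, align 1) → ends 9
prio at 9 (size 1, align 1) → ends 10
pad 6 to align 8 for refcount
refcount at 16 (size 8, align 8) → ends 24
rss at 24 (size 8, align 8) → ends 32
state at 32 (size 144, align 8) → ends 176
cpu at 176 (size 32, align 8) → ends 208
total 208 bytes, alignment 8

208 bytes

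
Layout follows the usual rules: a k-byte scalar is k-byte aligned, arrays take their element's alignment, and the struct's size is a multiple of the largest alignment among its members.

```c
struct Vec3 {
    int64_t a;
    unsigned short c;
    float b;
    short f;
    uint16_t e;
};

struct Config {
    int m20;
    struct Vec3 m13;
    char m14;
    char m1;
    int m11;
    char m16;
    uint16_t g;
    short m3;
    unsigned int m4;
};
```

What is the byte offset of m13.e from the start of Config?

Vec3: @0: a [8B, align 8] → 8; @8: c [2B, align 2] → 10; +2 pad (align 4); @12: b [4B, align 4] → 16; @16: f [2B, align 2] → 18; @18: e [2B, align 2] → 20; +4 tail pad (align 8); size 24, align 8
@0: m20 [4B, align 4] → 4
+4 pad (align 8)
@8: m13 [24B, align 8] → 32
within Vec3: e at 18
8 + 18 = 26

26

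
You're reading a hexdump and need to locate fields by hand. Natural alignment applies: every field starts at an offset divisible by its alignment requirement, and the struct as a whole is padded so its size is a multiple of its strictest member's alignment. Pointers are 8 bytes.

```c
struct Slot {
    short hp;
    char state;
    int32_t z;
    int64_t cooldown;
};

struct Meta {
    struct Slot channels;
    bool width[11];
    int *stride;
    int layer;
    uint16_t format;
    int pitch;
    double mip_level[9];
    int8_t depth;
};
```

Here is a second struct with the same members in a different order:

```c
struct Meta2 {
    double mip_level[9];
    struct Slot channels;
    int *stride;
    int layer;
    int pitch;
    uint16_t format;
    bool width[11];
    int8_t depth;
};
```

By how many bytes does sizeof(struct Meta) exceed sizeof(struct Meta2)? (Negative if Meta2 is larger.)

16

Slot: 0..2  hp  (2B, 2-aligned); 2..3  state  (1B, 1-aligned); 3..4  -- padding (1B); 4..8  z  (4B, 4-aligned); 8..16  cooldown  (8B, 8-aligned); sizeof = 16, alignof = 8
0..16  channels  (16B, 8-aligned)
16..27  width  (11B, 1-aligned)
27..32  -- padding (5B)
32..40  stride  (8B, 8-aligned)
40..44  layer  (4B, 4-aligned)
44..46  format  (2B, 2-aligned)
46..48  -- padding (2B)
48..52  pitch  (4B, 4-aligned)
52..56  -- padding (4B)
56..128  mip_level  (72B, 8-aligned)
128..129  depth  (1B, 1-aligned)
129..136  -- tail padding (7B)
sizeof = 136, alignof = 8
— Meta2 —
0..72  mip_level  (72B, 8-aligned)
72..88  channels  (16B, 8-aligned)
88..96  stride  (8B, 8-aligned)
96..100  layer  (4B, 4-aligned)
100..104  pitch  (4B, 4-aligned)
104..106  format  (2B, 2-aligned)
106..117  width  (11B, 1-aligned)
117..118  depth  (1B, 1-aligned)
118..120  -- tail padding (2B)
sizeof = 120, alignof = 8
136 − 120 = 16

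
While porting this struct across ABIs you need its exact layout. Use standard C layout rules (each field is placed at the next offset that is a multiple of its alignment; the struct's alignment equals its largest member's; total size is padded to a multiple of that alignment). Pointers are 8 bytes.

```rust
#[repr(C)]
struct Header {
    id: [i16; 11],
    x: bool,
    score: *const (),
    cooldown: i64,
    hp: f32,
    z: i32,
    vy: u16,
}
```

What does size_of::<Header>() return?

@0: id [22B, align 2] → 22
@22: x [1B, align 1] → 23
+1 pad (align 8)
@24: score [8B, align 8] → 32
@32: cooldown [8B, align 8] → 40
@40: hp [4B, align 4] → 44
@44: z [4B, align 4] → 48
@48: vy [2B, align 2] → 50
+6 tail pad (align 8)
size 56, align 8

56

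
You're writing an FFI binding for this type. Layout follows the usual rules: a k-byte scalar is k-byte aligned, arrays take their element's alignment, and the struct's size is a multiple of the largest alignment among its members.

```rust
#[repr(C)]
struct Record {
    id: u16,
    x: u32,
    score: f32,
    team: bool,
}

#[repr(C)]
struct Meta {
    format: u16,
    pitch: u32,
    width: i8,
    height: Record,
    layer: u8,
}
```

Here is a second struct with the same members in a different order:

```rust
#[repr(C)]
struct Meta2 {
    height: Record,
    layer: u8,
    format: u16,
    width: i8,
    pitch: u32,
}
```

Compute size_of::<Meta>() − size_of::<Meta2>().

4

Record: id at 0 (size 2, align 2) → ends 2; pad 2 to align 4 for x; x at 4 (size 4, align 4) → ends 8; score at 8 (size 4, align 4) → ends 12; team at 12 (size 1, align 1) → ends 13; tail pad 3 to reach multiple of 4; total 16 bytes, alignment 4
format at 0 (size 2, align 2) → ends 2
pad 2 to align 4 for pitch
pitch at 4 (size 4, align 4) → ends 8
width at 8 (size 1, align 1) → ends 9
pad 3 to align 4 for height
height at 12 (size 16, align 4) → ends 28
layer at 28 (size 1, align 1) → ends 29
tail pad 3 to reach multiple of 4
total 32 bytes, alignment 4
— Meta2 —
height at 0 (size 16, align 4) → ends 16
layer at 16 (size 1, align 1) → ends 17
pad 1 to align 2 for format
format at 18 (size 2, align 2) → ends 20
width at 20 (size 1, align 1) → ends 21
pad 3 to align 4 for pitch
pitch at 24 (size 4, align 4) → ends 28
total 28 bytes, alignment 4
32 − 28 = 4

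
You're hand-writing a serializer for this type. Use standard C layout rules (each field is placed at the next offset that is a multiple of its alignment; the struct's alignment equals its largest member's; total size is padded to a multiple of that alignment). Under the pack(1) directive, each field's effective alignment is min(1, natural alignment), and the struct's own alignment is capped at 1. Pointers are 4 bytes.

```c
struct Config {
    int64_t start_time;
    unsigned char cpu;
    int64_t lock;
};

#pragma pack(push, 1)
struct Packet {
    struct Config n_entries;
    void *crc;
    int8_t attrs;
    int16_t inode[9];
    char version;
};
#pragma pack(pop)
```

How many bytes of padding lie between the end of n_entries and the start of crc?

0

Config: start_time at 0 (size 8, align 8) → ends 8; cpu at 8 (size 1, align 1) → ends 9; pad 7 to align 8 for lock; lock at 16 (size 8, align 8) → ends 24; total 24 bytes, alignment 8
n_entries at 0 (size 24, align 1) → ends 24
crc at 24 (size 4, align 1) → ends 28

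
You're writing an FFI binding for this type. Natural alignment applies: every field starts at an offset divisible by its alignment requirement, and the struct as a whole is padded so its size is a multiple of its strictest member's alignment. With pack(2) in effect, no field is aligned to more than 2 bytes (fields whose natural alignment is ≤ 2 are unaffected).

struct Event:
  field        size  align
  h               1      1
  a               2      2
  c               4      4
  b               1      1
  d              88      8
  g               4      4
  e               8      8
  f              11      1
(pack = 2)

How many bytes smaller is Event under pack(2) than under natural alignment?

14

natural layout:
  0..1  h  (1B, 1-aligned)
  1..2  -- padding (1B)
  2..4  a  (2B, 2-aligned)
  4..8  c  (4B, 4-aligned)
  8..9  b  (1B, 1-aligned)
  9..16  -- padding (7B)
  16..104  d  (88B, 8-aligned)
  104..108  g  (4B, 4-aligned)
  108..112  -- padding (4B)
  112..120  e  (8B, 8-aligned)
  120..131  f  (11B, 1-aligned)
  131..136  -- tail padding (5B)
  sizeof = 136, alignof = 8
packed(2) layout:
  0..1  h  (1B, 1-aligned)
  1..2  -- padding (1B)
  2..4  a  (2B, 2-aligned)
  4..8  c  (4B, 2-aligned)
  8..9  b  (1B, 1-aligned)
  9..10  -- padding (1B)
  10..98  d  (88B, 2-aligned)
  98..102  g  (4B, 2-aligned)
  102..110  e  (8B, 2-aligned)
  110..121  f  (11B, 1-aligned)
  121..122  -- tail padding (1B)
  sizeof = 122, alignof = 2
136 − 122 = 14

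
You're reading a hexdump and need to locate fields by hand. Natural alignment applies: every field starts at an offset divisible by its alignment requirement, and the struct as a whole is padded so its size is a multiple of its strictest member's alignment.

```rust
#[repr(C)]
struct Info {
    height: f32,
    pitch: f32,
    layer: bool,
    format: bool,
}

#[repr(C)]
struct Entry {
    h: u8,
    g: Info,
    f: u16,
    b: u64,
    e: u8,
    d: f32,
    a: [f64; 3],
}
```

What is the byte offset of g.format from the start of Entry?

13

Info: @0: height [4B, align 4] → 4; @4: pitch [4B, align 4] → 8; @8: layer [1B, align 1] → 9; @9: format [1B, align 1] → 10; +2 tail pad (align 4); size 12, align 4
@0: h [1B, align 1] → 1
+3 pad (align 4)
@4: g [12B, align 4] → 16
within Info: format at 9
4 + 9 = 13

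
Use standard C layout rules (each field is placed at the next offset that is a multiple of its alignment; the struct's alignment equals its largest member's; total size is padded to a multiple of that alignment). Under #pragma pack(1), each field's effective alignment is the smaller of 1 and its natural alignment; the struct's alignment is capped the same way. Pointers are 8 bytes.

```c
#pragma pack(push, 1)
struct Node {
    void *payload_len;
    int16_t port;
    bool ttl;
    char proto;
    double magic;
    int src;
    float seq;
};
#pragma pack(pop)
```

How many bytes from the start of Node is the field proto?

11

payload_len at 0 (size 8, align 1) → ends 8
port at 8 (size 2, align 1) → ends 10
ttl at 10 (size 1, align 1) → ends 11
proto at 11 (size 1, align 1) → ends 12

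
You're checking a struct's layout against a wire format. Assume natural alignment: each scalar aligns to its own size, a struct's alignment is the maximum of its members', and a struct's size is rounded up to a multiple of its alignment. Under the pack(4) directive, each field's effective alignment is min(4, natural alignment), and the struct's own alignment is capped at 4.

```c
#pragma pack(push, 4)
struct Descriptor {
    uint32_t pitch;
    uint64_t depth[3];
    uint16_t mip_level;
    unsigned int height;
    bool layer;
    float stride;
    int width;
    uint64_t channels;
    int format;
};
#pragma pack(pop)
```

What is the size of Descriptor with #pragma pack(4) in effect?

0..4  pitch  (4B, 4-aligned)
4..28  depth  (24B, 4-aligned)
28..30  mip_level  (2B, 2-aligned)
30..32  -- padding (2B)
32..36  height  (4B, 4-aligned)
36..37  layer  (1B, 1-aligned)
37..40  -- padding (3B)
40..44  stride  (4B, 4-aligned)
44..48  width  (4B, 4-aligned)
48..56  channels  (8B, 4-aligned)
56..60  format  (4B, 4-aligned)
sizeof = 60, alignof = 4

60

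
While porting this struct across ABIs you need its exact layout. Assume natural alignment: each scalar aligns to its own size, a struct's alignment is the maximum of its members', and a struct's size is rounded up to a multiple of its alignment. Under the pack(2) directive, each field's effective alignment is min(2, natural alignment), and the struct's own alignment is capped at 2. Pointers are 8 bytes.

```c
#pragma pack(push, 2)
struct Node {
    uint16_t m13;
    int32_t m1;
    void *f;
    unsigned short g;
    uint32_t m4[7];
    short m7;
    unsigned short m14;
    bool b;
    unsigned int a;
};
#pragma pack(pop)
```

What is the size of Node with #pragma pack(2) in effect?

m13 at 0 (size 2, align 2) → ends 2
m1 at 2 (size 4, align 2) → ends 6
f at 6 (size 8, align 2) → ends 14
g at 14 (size 2, align 2) → ends 16
m4 at 16 (size 28, align 2) → ends 44
m7 at 44 (size 2, align 2) → ends 46
m14 at 46 (size 2, align 2) → ends 48
b at 48 (size 1, align 1) → ends 49
pad 1 to align 2 for a
a at 50 (size 4, align 2) → ends 54
total 54 bytes, alignment 2

54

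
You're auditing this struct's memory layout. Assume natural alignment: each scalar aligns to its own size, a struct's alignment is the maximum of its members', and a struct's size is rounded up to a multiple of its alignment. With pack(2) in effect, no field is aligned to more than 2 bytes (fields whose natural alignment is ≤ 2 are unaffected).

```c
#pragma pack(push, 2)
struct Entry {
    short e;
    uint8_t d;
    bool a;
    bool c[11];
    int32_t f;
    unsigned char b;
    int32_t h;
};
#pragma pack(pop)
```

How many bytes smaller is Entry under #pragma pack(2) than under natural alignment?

2

natural layout:
  e at 0 (size 2, align 2) → ends 2
  d at 2 (size 1, align 1) → ends 3
  a at 3 (size 1, align 1) → ends 4
  c at 4 (size 11, align 1) → ends 15
  pad 1 to align 4 for f
  f at 16 (size 4, align 4) → ends 20
  b at 20 (size 1, align 1) → ends 21
  pad 3 to align 4 for h
  h at 24 (size 4, align 4) → ends 28
  total 28 bytes, alignment 4
packed(2) layout:
  e at 0 (size 2, align 2) → ends 2
  d at 2 (size 1, align 1) → ends 3
  a at 3 (size 1, align 1) → ends 4
  c at 4 (size 11, align 1) → ends 15
  pad 1 to align 2 for f
  f at 16 (size 4, align 2) → ends 20
  b at 20 (size 1, align 1) → ends 21
  pad 1 to align 2 for h
  h at 22 (size 4, align 2) → ends 26
  total 26 bytes, alignment 2
28 − 26 = 2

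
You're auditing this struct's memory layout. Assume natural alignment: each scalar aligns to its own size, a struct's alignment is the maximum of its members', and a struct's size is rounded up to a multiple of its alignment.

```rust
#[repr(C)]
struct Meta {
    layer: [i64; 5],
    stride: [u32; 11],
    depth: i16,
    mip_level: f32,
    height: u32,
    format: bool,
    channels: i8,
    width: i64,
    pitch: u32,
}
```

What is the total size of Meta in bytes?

120

0..40  layer  (40B, 8-aligned)
40..84  stride  (44B, 4-aligned)
84..86  depth  (2B, 2-aligned)
86..88  -- padding (2B)
88..92  mip_level  (4B, 4-aligned)
92..96  height  (4B, 4-aligned)
96..97  format  (1B, 1-aligned)
97..98  channels  (1B, 1-aligned)
98..104  -- padding (6B)
104..112  width  (8B, 8-aligned)
112..116  pitch  (4B, 4-aligned)
116..120  -- tail padding (4B)
sizeof = 120, alignof = 8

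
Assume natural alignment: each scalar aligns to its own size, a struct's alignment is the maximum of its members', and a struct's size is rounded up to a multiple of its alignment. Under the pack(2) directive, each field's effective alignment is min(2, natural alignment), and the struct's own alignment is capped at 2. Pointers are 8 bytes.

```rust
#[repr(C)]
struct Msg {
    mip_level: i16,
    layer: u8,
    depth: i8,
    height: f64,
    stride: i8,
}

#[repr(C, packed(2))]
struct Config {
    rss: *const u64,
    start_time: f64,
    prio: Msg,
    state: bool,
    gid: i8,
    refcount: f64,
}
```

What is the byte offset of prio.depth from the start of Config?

Msg: @0: mip_level [2B, align 2] → 2; @2: layer [1B, align 1] → 3; @3: depth [1B, align 1] → 4; +4 pad (align 8); @8: height [8B, align 8] → 16; @16: stride [1B, align 1] → 17; +7 tail pad (align 8); size 24, align 8
@0: rss [8B, align 2] → 8
@8: start_time [8B, align 2] → 16
@16: prio [24B, align 2] → 40
within Msg: depth at 3
16 + 3 = 19

19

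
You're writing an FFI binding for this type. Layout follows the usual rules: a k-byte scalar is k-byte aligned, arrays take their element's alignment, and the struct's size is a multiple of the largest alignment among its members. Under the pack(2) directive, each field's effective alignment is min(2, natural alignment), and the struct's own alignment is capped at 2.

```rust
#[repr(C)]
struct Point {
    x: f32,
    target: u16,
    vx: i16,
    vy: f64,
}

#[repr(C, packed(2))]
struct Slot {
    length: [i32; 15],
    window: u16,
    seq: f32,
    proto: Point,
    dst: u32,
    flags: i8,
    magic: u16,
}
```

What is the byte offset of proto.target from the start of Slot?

Point: 0..4  x  (4B, 4-aligned); 4..6  target  (2B, 2-aligned); 6..8  vx  (2B, 2-aligned); 8..16  vy  (8B, 8-aligned); sizeof = 16, alignof = 8
0..60  length  (60B, 2-aligned)
60..62  window  (2B, 2-aligned)
62..66  seq  (4B, 2-aligned)
66..82  proto  (16B, 2-aligned)
within Point: target at 4
66 + 4 = 70

70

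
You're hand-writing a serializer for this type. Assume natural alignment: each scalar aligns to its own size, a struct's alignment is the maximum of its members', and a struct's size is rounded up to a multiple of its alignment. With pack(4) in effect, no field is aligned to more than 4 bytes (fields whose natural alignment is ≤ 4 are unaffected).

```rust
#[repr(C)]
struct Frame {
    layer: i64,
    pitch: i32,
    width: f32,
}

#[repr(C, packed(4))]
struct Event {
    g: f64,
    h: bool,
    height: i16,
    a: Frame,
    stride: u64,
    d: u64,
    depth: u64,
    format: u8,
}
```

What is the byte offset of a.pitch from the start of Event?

20

Frame: 0..8  layer  (8B, 8-aligned); 8..12  pitch  (4B, 4-aligned); 12..16  width  (4B, 4-aligned); sizeof = 16, alignof = 8
0..8  g  (8B, 4-aligned)
8..9  h  (1B, 1-aligned)
9..10  -- padding (1B)
10..12  height  (2B, 2-aligned)
12..28  a  (16B, 4-aligned)
within Frame: pitch at 8
12 + 8 = 20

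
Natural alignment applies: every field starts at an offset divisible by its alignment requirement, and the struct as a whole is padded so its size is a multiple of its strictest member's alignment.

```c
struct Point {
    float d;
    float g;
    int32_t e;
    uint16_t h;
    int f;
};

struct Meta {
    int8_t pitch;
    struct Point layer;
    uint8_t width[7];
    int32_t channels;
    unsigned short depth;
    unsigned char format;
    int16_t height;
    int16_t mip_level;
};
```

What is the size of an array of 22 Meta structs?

Point: 0..4  d  (4B, 4-aligned); 4..8  g  (4B, 4-aligned); 8..12  e  (4B, 4-aligned); 12..14  h  (2B, 2-aligned); 14..16  -- padding (2B); 16..20  f  (4B, 4-aligned); sizeof = 20, alignof = 4
0..1  pitch  (1B, 1-aligned)
1..4  -- padding (3B)
4..24  layer  (20B, 4-aligned)
24..31  width  (7B, 1-aligned)
31..32  -- padding (1B)
32..36  channels  (4B, 4-aligned)
36..38  depth  (2B, 2-aligned)
38..39  format  (1B, 1-aligned)
39..40  -- padding (1B)
40..42  height  (2B, 2-aligned)
42..44  mip_level  (2B, 2-aligned)
sizeof = 44, alignof = 4
array of 22: 22 × 44 = 968

968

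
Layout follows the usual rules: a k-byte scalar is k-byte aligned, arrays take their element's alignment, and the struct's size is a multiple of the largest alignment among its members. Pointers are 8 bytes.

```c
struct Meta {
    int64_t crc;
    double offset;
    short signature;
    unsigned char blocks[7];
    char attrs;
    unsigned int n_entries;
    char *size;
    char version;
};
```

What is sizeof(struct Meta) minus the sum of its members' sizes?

9

@0: crc [8B, align 8] → 8
@8: offset [8B, align 8] → 16
@16: signature [2B, align 2] → 18
@18: blocks [7B, align 1] → 25
@25: attrs [1B, align 1] → 26
+2 pad (align 4)
@28: n_entries [4B, align 4] → 32
@32: size [8B, align 8] → 40
@40: version [1B, align 1] → 41
+7 tail pad (align 8)
size 48, align 8
data bytes 39, size 48 → padding 9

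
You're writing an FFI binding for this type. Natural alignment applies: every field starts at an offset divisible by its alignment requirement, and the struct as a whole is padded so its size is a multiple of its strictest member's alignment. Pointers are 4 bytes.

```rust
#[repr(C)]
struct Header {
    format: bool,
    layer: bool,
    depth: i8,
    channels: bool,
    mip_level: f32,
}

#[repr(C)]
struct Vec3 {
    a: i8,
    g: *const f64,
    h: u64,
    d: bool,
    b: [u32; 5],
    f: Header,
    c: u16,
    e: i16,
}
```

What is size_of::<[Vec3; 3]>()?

168

Header: 0..1  format  (1B, 1-aligned); 1..2  layer  (1B, 1-aligned); 2..3  depth  (1B, 1-aligned); 3..4  channels  (1B, 1-aligned); 4..8  mip_level  (4B, 4-aligned); sizeof = 8, alignof = 4
0..1  a  (1B, 1-aligned)
1..4  -- padding (3B)
4..8  g  (4B, 4-aligned)
8..16  h  (8B, 8-aligned)
16..17  d  (1B, 1-aligned)
17..20  -- padding (3B)
20..40  b  (20B, 4-aligned)
40..48  f  (8B, 4-aligned)
48..50  c  (2B, 2-aligned)
50..52  e  (2B, 2-aligned)
52..56  -- tail padding (4B)
sizeof = 56, alignof = 8
array of 3: 3 × 56 = 168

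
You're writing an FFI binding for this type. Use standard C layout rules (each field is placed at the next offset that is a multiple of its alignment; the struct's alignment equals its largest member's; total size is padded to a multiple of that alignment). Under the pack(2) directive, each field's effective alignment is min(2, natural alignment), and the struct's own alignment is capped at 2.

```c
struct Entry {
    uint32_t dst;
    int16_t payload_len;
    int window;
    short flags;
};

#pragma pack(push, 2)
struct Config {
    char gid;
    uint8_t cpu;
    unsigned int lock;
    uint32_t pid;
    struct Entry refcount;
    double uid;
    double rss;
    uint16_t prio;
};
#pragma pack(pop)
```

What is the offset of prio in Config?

Entry: @0: dst [4B, align 4] → 4; @4: payload_len [2B, align 2] → 6; +2 pad (align 4); @8: window [4B, align 4] → 12; @12: flags [2B, align 2] → 14; +2 tail pad (align 4); size 16, align 4
@0: gid [1B, align 1] → 1
@1: cpu [1B, align 1] → 2
@2: lock [4B, align 2] → 6
@6: pid [4B, align 2] → 10
@10: refcount [16B, align 2] → 26
@26: uid [8B, align 2] → 34
@34: rss [8B, align 2] → 42
@42: prio [2B, align 2] → 44

42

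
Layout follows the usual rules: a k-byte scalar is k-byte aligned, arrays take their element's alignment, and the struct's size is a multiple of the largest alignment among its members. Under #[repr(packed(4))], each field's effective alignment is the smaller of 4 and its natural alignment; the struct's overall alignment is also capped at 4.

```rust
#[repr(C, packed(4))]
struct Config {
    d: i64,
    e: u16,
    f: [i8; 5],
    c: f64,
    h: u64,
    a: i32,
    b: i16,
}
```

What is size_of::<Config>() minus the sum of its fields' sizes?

3

@0: d [8B, align 4] → 8
@8: e [2B, align 2] → 10
@10: f [5B, align 1] → 15
+1 pad (align 4)
@16: c [8B, align 4] → 24
@24: h [8B, align 4] → 32
@32: a [4B, align 4] → 36
@36: b [2B, align 2] → 38
+2 tail pad (align 4)
size 40, align 4
data bytes 37, size 40 → padding 3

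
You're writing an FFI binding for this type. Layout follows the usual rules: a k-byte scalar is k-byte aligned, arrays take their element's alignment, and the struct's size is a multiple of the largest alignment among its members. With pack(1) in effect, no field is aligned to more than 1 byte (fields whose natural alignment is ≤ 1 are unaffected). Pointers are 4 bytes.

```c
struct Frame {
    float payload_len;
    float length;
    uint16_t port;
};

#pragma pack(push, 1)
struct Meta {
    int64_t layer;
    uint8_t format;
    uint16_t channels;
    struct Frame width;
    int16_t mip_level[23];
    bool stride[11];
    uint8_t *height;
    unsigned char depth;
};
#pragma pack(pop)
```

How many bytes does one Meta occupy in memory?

Frame: payload_len at 0 (size 4, align 4) → ends 4; length at 4 (size 4, align 4) → ends 8; port at 8 (size 2, align 2) → ends 10; tail pad 2 to reach multiple of 4; total 12 bytes, alignment 4
layer at 0 (size 8, align 1) → ends 8
format at 8 (size 1, align 1) → ends 9
channels at 9 (size 2, align 1) → ends 11
width at 11 (size 12, align 1) → ends 23
mip_level at 23 (size 46, align 1) → ends 69
stride at 69 (size 11, align 1) → ends 80
height at 80 (size 4, align 1) → ends 84
depth at 84 (size 1, align 1) → ends 85
total 85 bytes, alignment 1

85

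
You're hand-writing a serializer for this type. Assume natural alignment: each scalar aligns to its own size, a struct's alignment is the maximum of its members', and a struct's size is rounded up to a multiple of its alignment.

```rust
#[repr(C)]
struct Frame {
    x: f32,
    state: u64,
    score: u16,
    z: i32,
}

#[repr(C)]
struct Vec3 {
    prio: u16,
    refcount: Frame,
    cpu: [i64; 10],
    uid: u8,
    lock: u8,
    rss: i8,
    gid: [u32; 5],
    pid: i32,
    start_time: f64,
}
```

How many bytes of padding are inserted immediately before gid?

1

Frame: @0: x [4B, align 4] → 4; +4 pad (align 8); @8: state [8B, align 8] → 16; @16: score [2B, align 2] → 18; +2 pad (align 4); @20: z [4B, align 4] → 24; size 24, align 8
@0: prio [2B, align 2] → 2
+6 pad (align 8)
@8: refcount [24B, align 8] → 32
@32: cpu [80B, align 8] → 112
@112: uid [1B, align 1] → 113
@113: lock [1B, align 1] → 114
@114: rss [1B, align 1] → 115
+1 pad (align 4)
@116: gid [20B, align 4] → 136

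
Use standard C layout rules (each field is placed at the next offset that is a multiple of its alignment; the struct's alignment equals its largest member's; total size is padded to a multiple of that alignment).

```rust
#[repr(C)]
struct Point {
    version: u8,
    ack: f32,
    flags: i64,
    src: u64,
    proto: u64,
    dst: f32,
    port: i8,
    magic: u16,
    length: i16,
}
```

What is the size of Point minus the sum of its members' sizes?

version at 0 (size 1, align 1) → ends 1
pad 3 to align 4 for ack
ack at 4 (size 4, align 4) → ends 8
flags at 8 (size 8, align 8) → ends 16
src at 16 (size 8, align 8) → ends 24
proto at 24 (size 8, align 8) → ends 32
dst at 32 (size 4, align 4) → ends 36
port at 36 (size 1, align 1) → ends 37
pad 1 to align 2 for magic
magic at 38 (size 2, align 2) → ends 40
length at 40 (size 2, align 2) → ends 42
tail pad 6 to reach multiple of 8
total 48 bytes, alignment 8
data bytes 38, size 48 → padding 10

10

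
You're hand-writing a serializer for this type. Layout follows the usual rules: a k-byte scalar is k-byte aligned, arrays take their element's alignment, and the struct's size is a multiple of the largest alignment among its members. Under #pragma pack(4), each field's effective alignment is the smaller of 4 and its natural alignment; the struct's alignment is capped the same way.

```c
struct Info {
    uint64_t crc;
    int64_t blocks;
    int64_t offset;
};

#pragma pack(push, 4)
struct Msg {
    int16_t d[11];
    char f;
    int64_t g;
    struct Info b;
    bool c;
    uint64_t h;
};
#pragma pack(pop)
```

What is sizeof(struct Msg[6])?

408

Info: @0: crc [8B, align 8] → 8; @8: blocks [8B, align 8] → 16; @16: offset [8B, align 8] → 24; size 24, align 8
@0: d [22B, align 2] → 22
@22: f [1B, align 1] → 23
+1 pad (align 4)
@24: g [8B, align 4] → 32
@32: b [24B, align 4] → 56
@56: c [1B, align 1] → 57
+3 pad (align 4)
@60: h [8B, align 4] → 68
size 68, align 4
array of 6: 6 × 68 = 408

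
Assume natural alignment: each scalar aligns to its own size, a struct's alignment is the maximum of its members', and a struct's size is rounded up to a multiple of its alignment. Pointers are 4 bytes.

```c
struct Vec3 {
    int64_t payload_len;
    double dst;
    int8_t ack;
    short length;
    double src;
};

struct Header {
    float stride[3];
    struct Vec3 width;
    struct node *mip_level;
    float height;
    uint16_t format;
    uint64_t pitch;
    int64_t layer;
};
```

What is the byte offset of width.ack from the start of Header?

32

Vec3: 0..8  payload_len  (8B, 8-aligned); 8..16  dst  (8B, 8-aligned); 16..17  ack  (1B, 1-aligned); 17..18  -- padding (1B); 18..20  length  (2B, 2-aligned); 20..24  -- padding (4B); 24..32  src  (8B, 8-aligned); sizeof = 32, alignof = 8
0..12  stride  (12B, 4-aligned)
12..16  -- padding (4B)
16..48  width  (32B, 8-aligned)
within Vec3: ack at 16
16 + 16 = 32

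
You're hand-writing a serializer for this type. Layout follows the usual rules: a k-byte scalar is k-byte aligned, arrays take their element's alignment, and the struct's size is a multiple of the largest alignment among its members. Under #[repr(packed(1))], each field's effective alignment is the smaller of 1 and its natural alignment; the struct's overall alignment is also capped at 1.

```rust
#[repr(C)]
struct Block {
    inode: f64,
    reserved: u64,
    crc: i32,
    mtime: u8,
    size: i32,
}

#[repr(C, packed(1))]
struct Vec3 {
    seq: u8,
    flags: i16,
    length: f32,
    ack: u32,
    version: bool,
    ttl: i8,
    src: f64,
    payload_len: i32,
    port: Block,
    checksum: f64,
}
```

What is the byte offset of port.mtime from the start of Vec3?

Block: inode at 0 (size 8, align 8) → ends 8; reserved at 8 (size 8, align 8) → ends 16; crc at 16 (size 4, align 4) → ends 20; mtime at 20 (size 1, align 1) → ends 21; pad 3 to align 4 for size; size at 24 (size 4, align 4) → ends 28; tail pad 4 to reach multiple of 8; total 32 bytes, alignment 8
seq at 0 (size 1, align 1) → ends 1
flags at 1 (size 2, align 1) → ends 3
length at 3 (size 4, align 1) → ends 7
ack at 7 (size 4, align 1) → ends 11
version at 11 (size 1, align 1) → ends 12
ttl at 12 (size 1, align 1) → ends 13
src at 13 (size 8, align 1) → ends 21
payload_len at 21 (size 4, align 1) → ends 25
port at 25 (size 32, align 1) → ends 57
within Block: mtime at 20
25 + 20 = 45

45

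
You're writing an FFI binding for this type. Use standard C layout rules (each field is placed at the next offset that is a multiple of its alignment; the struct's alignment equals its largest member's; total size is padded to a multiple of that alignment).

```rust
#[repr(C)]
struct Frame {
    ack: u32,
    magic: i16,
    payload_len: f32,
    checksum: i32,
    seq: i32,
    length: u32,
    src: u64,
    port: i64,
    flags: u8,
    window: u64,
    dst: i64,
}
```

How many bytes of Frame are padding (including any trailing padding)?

9

@0: ack [4B, align 4] → 4
@4: magic [2B, align 2] → 6
+2 pad (align 4)
@8: payload_len [4B, align 4] → 12
@12: checksum [4B, align 4] → 16
@16: seq [4B, align 4] → 20
@20: length [4B, align 4] → 24
@24: src [8B, align 8] → 32
@32: port [8B, align 8] → 40
@40: flags [1B, align 1] → 41
+7 pad (align 8)
@48: window [8B, align 8] → 56
@56: dst [8B, align 8] → 64
size 64, align 8
data bytes 55, size 64 → padding 9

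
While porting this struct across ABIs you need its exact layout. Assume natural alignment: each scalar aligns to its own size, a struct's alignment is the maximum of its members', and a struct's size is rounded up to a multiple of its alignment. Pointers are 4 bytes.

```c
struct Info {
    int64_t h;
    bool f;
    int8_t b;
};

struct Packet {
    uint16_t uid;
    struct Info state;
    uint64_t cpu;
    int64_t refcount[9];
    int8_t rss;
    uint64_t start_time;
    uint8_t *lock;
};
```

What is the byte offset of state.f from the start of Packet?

16

Info: @0: h [8B, align 8] → 8; @8: f [1B, align 1] → 9; @9: b [1B, align 1] → 10; +6 tail pad (align 8); size 16, align 8
@0: uid [2B, align 2] → 2
+6 pad (align 8)
@8: state [16B, align 8] → 24
within Info: f at 8
8 + 8 = 16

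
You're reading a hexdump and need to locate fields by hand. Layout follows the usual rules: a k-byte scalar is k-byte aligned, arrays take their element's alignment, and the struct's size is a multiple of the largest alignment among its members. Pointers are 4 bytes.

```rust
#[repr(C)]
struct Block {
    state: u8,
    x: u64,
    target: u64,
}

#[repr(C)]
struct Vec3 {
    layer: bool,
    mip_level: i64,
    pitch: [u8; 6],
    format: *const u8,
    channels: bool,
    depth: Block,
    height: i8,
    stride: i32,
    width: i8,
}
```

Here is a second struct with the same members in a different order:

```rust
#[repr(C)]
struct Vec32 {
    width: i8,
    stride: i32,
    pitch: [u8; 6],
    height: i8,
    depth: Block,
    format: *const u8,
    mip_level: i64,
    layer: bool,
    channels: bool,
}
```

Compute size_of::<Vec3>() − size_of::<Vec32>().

Block: @0: state [1B, align 1] → 1; +7 pad (align 8); @8: x [8B, align 8] → 16; @16: target [8B, align 8] → 24; size 24, align 8
@0: layer [1B, align 1] → 1
+7 pad (align 8)
@8: mip_level [8B, align 8] → 16
@16: pitch [6B, align 1] → 22
+2 pad (align 4)
@24: format [4B, align 4] → 28
@28: channels [1B, align 1] → 29
+3 pad (align 8)
@32: depth [24B, align 8] → 56
@56: height [1B, align 1] → 57
+3 pad (align 4)
@60: stride [4B, align 4] → 64
@64: width [1B, align 1] → 65
+7 tail pad (align 8)
size 72, align 8
— Vec32 —
@0: width [1B, align 1] → 1
+3 pad (align 4)
@4: stride [4B, align 4] → 8
@8: pitch [6B, align 1] → 14
@14: height [1B, align 1] → 15
+1 pad (align 8)
@16: depth [24B, align 8] → 40
@40: format [4B, align 4] → 44
+4 pad (align 8)
@48: mip_level [8B, align 8] → 56
@56: layer [1B, align 1] → 57
@57: channels [1B, align 1] → 58
+6 tail pad (align 8)
size 64, align 8
72 − 64 = 8

8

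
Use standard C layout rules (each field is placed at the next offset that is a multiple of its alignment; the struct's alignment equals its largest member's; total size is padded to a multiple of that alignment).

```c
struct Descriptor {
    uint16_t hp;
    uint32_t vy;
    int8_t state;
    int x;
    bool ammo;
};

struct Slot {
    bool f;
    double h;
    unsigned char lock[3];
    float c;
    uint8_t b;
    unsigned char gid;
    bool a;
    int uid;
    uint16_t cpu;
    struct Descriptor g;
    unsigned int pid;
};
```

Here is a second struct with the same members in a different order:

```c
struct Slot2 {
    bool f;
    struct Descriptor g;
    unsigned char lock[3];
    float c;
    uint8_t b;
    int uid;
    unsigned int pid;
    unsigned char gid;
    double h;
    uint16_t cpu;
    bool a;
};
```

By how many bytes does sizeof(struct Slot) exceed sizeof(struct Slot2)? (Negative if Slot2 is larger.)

Descriptor: @0: hp [2B, align 2] → 2; +2 pad (align 4); @4: vy [4B, align 4] → 8; @8: state [1B, align 1] → 9; +3 pad (align 4); @12: x [4B, align 4] → 16; @16: ammo [1B, align 1] → 17; +3 tail pad (align 4); size 20, align 4
@0: f [1B, align 1] → 1
+7 pad (align 8)
@8: h [8B, align 8] → 16
@16: lock [3B, align 1] → 19
+1 pad (align 4)
@20: c [4B, align 4] → 24
@24: b [1B, align 1] → 25
@25: gid [1B, align 1] → 26
@26: a [1B, align 1] → 27
+1 pad (align 4)
@28: uid [4B, align 4] → 32
@32: cpu [2B, align 2] → 34
+2 pad (align 4)
@36: g [20B, align 4] → 56
@56: pid [4B, align 4] → 60
+4 tail pad (align 8)
size 64, align 8
— Slot2 —
@0: f [1B, align 1] → 1
+3 pad (align 4)
@4: g [20B, align 4] → 24
@24: lock [3B, align 1] → 27
+1 pad (align 4)
@28: c [4B, align 4] → 32
@32: b [1B, align 1] → 33
+3 pad (align 4)
@36: uid [4B, align 4] → 40
@40: pid [4B, align 4] → 44
@44: gid [1B, align 1] → 45
+3 pad (align 8)
@48: h [8B, align 8] → 56
@56: cpu [2B, align 2] → 58
@58: a [1B, align 1] → 59
+5 tail pad (align 8)
size 64, align 8
64 − 64 = 0

0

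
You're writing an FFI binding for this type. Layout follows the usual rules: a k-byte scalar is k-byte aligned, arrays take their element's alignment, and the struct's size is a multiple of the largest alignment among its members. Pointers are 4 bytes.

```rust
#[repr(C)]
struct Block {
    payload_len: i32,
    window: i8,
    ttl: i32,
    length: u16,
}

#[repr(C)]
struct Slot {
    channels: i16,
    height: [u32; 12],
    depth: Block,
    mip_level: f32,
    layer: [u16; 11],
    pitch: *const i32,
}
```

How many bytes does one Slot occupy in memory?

100

Block: @0: payload_len [4B, align 4] → 4; @4: window [1B, align 1] → 5; +3 pad (align 4); @8: ttl [4B, align 4] → 12; @12: length [2B, align 2] → 14; +2 tail pad (align 4); size 16, align 4
@0: channels [2B, align 2] → 2
+2 pad (align 4)
@4: height [48B, align 4] → 52
@52: depth [16B, align 4] → 68
@68: mip_level [4B, align 4] → 72
@72: layer [22B, align 2] → 94
+2 pad (align 4)
@96: pitch [4B, align 4] → 100
size 100, align 4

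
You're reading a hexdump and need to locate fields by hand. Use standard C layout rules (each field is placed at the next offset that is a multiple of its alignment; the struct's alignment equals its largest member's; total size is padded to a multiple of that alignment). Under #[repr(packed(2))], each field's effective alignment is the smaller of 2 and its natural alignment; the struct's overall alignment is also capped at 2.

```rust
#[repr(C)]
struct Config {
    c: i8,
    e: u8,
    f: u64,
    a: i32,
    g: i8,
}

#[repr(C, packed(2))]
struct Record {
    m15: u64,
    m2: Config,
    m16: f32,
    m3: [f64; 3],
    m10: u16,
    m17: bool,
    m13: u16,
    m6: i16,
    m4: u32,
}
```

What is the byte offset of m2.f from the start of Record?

16

Config: 0..1  c  (1B, 1-aligned); 1..2  e  (1B, 1-aligned); 2..8  -- padding (6B); 8..16  f  (8B, 8-aligned); 16..20  a  (4B, 4-aligned); 20..21  g  (1B, 1-aligned); 21..24  -- tail padding (3B); sizeof = 24, alignof = 8
0..8  m15  (8B, 2-aligned)
8..32  m2  (24B, 2-aligned)
within Config: f at 8
8 + 8 = 16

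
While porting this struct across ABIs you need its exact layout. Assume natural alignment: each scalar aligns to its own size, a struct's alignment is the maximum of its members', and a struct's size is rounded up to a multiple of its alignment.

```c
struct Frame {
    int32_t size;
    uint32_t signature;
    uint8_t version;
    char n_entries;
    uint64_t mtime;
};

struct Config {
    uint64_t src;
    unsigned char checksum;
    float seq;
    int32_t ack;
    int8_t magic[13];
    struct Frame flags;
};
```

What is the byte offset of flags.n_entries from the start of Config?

Frame: size at 0 (size 4, align 4) → ends 4; signature at 4 (size 4, align 4) → ends 8; version at 8 (size 1, align 1) → ends 9; n_entries at 9 (size 1, align 1) → ends 10; pad 6 to align 8 for mtime; mtime at 16 (size 8, align 8) → ends 24; total 24 bytes, alignment 8
src at 0 (size 8, align 8) → ends 8
checksum at 8 (size 1, align 1) → ends 9
pad 3 to align 4 for seq
seq at 12 (size 4, align 4) → ends 16
ack at 16 (size 4, align 4) → ends 20
magic at 20 (size 13, align 1) → ends 33
pad 7 to align 8 for flags
flags at 40 (size 24, align 8) → ends 64
within Frame: n_entries at 9
40 + 9 = 49

49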